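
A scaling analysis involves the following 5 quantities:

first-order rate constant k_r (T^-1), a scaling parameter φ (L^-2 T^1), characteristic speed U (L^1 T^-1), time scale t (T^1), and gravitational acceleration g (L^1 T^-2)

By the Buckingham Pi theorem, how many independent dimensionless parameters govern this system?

There are 5 variables and 2 base dimensions (L, T).
The dimension matrix has rank 2.
Independent dimensionless groups: 5 − 2 = 3.

3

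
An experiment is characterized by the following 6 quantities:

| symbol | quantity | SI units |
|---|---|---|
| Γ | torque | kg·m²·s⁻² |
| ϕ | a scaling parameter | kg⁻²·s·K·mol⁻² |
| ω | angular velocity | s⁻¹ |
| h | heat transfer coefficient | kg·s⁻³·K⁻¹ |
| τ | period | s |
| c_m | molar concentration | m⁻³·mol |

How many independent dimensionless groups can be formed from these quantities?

There are 6 variables and 5 base dimensions (M, L, T, Θ, N).
The dimension matrix has rank 5.
Independent dimensionless groups: 6 − 5 = 1.

1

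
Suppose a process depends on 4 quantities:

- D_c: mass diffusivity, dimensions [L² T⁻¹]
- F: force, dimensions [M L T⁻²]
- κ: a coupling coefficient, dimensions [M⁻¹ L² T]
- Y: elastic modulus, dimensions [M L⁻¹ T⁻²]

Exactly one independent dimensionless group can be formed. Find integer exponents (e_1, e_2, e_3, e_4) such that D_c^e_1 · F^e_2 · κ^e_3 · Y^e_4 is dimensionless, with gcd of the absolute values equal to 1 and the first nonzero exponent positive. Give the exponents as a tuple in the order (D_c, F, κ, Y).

M: e_1·(0) + e_2·(1) + e_3·(-1) + e_4·(1) = 0
L: e_1·(2) + e_2·(1) + e_3·(2) + e_4·(-1) = 0
T: e_1·(-1) + e_2·(-2) + e_3·(1) + e_4·(-2) = 0
Solving this homogeneous linear system for the smallest-integer solution (first nonzero entry positive) gives (2, -1, -2, -1).

(2, -1, -2, -1)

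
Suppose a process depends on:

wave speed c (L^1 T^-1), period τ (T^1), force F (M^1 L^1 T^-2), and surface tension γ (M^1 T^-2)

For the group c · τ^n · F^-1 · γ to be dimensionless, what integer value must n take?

Balance the T exponent: (1)·n from τ, plus (-1) − (-2) + (-2) = -1 from the rest, must sum to zero.
n − 1 = 0, so n = 1.

1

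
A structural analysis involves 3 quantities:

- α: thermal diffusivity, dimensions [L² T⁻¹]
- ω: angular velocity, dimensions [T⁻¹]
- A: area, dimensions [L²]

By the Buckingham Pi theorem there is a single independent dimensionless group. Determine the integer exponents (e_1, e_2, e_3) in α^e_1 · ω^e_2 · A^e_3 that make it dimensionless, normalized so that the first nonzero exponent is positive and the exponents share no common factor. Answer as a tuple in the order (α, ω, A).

(1, -1, -1)

L: e_1·(2) + e_2·(0) + e_3·(2) = 0
T: e_1·(-1) + e_2·(-1) + e_3·(0) = 0
Solving this homogeneous linear system for the smallest-integer solution (first nonzero entry positive) gives (1, -1, -1).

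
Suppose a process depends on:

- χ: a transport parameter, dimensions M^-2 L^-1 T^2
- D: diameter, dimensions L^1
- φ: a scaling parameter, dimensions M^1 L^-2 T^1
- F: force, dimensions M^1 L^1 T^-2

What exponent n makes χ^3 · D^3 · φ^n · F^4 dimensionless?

2

Balance the M exponent: (1)·n from φ, plus 3·(-2) + 3·(0) + 4·(1) = -2 from the rest, must sum to zero.
n − 2 = 0, so n = 2.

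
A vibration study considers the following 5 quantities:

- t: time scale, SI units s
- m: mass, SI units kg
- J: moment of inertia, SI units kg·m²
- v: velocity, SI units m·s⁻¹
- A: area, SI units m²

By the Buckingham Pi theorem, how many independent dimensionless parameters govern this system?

There are 5 variables and 3 base dimensions (M, L, T).
The dimension matrix has rank 3.
Independent dimensionless groups: 5 − 3 = 2.

2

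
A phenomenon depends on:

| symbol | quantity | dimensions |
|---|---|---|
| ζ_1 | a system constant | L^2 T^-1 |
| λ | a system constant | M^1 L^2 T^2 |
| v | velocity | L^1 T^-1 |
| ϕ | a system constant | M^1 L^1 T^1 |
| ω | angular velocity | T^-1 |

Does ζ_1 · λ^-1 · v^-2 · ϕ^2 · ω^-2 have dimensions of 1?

no

Sum the exponent of each base dimension across the product:
  M: [ζ_1]_M − [λ]_M − 2·[v]_M + 2·[ϕ]_M − 2·[ω]_M = (0) − (1) − 2·(0) + 2·(1) − 2·(0) = 1
  L: [ζ_1]_L − [λ]_L − 2·[v]_L + 2·[ϕ]_L − 2·[ω]_L = (2) − (2) − 2·(1) + 2·(1) − 2·(0) = 0
  T: [ζ_1]_T − [λ]_T − 2·[v]_T + 2·[ϕ]_T − 2·[ω]_T = (-1) − (2) − 2·(-1) + 2·(1) − 2·(-1) = 3
Net dimensions [M T³] ≠ [1] — not dimensionless.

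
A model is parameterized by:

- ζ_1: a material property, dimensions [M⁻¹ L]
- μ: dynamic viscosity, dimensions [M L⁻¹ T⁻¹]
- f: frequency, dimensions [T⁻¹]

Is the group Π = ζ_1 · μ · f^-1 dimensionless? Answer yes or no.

Sum the exponent of each base dimension across the product:
  M: [ζ_1]_M + [μ]_M − [f]_M = (-1) + (1) − (0) = 0
  L: [ζ_1]_L + [μ]_L − [f]_L = (1) + (-1) − (0) = 0
  T: [ζ_1]_T + [μ]_T − [f]_T = (0) + (-1) − (-1) = 0
All base exponents vanish — dimensionless.

yes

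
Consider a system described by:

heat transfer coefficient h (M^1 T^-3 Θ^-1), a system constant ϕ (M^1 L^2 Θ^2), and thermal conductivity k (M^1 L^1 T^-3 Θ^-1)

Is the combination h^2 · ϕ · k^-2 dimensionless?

no

Sum the exponent of each base dimension across the product:
  M: 2·[h]_M + [ϕ]_M − 2·[k]_M = 2·(1) + (1) − 2·(1) = 1
  L: 2·[h]_L + [ϕ]_L − 2·[k]_L = 2·(0) + (2) − 2·(1) = 0
  T: 2·[h]_T + [ϕ]_T − 2·[k]_T = 2·(-3) + (0) − 2·(-3) = 0
  Θ: 2·[h]_Θ + [ϕ]_Θ − 2·[k]_Θ = 2·(-1) + (2) − 2·(-1) = 2
Net dimensions [M Θ²] ≠ [1] — not dimensionless.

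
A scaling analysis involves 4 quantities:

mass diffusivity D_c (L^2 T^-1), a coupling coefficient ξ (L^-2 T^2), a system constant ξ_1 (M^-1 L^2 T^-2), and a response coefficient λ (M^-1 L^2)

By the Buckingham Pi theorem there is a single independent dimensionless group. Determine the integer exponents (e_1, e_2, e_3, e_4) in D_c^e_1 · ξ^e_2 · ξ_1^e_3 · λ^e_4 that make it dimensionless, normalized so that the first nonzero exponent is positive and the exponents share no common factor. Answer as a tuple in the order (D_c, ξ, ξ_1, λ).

M: e_1·(0) + e_2·(0) + e_3·(-1) + e_4·(-1) = 0
L: e_1·(2) + e_2·(-2) + e_3·(2) + e_4·(2) = 0
T: e_1·(-1) + e_2·(2) + e_3·(-2) + e_4·(0) = 0
Solving this homogeneous linear system for the smallest-integer solution (first nonzero entry positive) gives (2, 2, 1, -1).

(2, 2, 1, -1)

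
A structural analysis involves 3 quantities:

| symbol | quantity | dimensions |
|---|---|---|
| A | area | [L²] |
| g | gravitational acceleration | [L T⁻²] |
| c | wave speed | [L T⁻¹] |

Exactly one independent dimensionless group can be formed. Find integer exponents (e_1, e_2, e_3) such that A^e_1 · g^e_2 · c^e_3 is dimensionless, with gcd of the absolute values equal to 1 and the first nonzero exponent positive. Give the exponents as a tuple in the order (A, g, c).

L: e_1·(2) + e_2·(1) + e_3·(1) = 0
T: e_1·(0) + e_2·(-2) + e_3·(-1) = 0
Solving this homogeneous linear system for the smallest-integer solution (first nonzero entry positive) gives (1, 2, -4).

(1, 2, -4)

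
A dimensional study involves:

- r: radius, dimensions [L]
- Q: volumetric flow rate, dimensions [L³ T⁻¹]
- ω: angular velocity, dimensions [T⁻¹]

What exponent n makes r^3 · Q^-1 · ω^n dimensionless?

1

Balance the T exponent: (-1)·n from ω, plus 3·(0) − (-1) = 1 from the rest, must sum to zero.
−n + 1 = 0, so n = 1.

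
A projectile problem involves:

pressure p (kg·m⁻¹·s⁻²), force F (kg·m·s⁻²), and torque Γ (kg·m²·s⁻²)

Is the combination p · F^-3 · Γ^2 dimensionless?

yes

Sum the exponent of each base dimension across the product:
  M: [p]_M − 3·[F]_M + 2·[Γ]_M = (1) − 3·(1) + 2·(1) = 0
  L: [p]_L − 3·[F]_L + 2·[Γ]_L = (-1) − 3·(1) + 2·(2) = 0
  T: [p]_T − 3·[F]_T + 2·[Γ]_T = (-2) − 3·(-2) + 2·(-2) = 0
  Θ: [p]_Θ − 3·[F]_Θ + 2·[Γ]_Θ = (0) − 3·(0) + 2·(0) = 0
All base exponents vanish — dimensionless.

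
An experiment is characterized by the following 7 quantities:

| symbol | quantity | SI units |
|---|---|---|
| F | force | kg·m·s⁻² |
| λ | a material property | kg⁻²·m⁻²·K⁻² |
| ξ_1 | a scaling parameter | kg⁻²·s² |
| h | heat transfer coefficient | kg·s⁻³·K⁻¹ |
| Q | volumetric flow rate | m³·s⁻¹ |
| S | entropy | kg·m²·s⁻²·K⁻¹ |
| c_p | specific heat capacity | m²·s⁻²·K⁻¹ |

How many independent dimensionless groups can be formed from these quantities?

3

There are 7 variables and 4 base dimensions (M, L, T, Θ).
The dimension matrix has rank 4.
Independent dimensionless groups: 7 − 4 = 3.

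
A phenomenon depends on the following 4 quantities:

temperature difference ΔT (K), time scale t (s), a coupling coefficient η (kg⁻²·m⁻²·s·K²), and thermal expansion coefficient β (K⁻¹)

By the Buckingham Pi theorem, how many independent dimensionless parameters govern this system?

There are 4 variables and 4 base dimensions (M, L, T, Θ).
The dimension matrix has rank 3 (less than 4: the dimension vectors are linearly dependent).
Independent dimensionless groups: 4 − 3 = 1.

1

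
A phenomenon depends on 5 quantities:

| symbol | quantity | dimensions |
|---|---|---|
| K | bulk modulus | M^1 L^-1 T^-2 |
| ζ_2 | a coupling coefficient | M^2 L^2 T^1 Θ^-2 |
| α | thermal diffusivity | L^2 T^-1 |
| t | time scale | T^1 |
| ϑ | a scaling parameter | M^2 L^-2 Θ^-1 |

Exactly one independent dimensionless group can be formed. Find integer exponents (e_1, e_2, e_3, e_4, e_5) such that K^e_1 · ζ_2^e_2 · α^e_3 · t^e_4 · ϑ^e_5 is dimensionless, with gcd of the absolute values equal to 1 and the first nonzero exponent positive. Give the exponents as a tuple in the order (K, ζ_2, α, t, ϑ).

(2, 1, -2, 1, -2)

M: e_1·(1) + e_2·(2) + e_3·(0) + e_4·(0) + e_5·(2) = 0
L: e_1·(-1) + e_2·(2) + e_3·(2) + e_4·(0) + e_5·(-2) = 0
T: e_1·(-2) + e_2·(1) + e_3·(-1) + e_4·(1) + e_5·(0) = 0
Θ: e_1·(0) + e_2·(-2) + e_3·(0) + e_4·(0) + e_5·(-1) = 0
Solving this homogeneous linear system for the smallest-integer solution (first nonzero entry positive) gives (2, 1, -2, 1, -2).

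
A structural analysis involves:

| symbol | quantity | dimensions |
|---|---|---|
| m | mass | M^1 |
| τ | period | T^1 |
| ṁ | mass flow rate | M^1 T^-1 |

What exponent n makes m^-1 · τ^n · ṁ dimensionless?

Balance the T exponent: (1)·n from τ, plus −(0) + (-1) = -1 from the rest, must sum to zero.
n − 1 = 0, so n = 1.

1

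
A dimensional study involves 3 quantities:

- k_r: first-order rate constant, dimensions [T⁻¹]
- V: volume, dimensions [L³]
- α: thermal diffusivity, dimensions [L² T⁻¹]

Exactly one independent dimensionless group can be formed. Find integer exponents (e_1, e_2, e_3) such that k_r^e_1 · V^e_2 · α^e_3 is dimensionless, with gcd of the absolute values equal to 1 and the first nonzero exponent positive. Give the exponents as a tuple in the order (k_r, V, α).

L: e_1·(0) + e_2·(3) + e_3·(2) = 0
T: e_1·(-1) + e_2·(0) + e_3·(-1) = 0
Solving this homogeneous linear system for the smallest-integer solution (first nonzero entry positive) gives (3, 2, -3).

(3, 2, -3)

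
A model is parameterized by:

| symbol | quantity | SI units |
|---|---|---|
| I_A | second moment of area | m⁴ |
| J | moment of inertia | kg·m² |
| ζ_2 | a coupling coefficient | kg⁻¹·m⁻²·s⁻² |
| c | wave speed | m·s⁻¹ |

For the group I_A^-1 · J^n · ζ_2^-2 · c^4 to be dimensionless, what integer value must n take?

-2

Balance the M exponent: (1)·n from J, plus −(0) − 2·(-1) + 4·(0) = 2 from the rest, must sum to zero.
n + 2 = 0, so n = -2.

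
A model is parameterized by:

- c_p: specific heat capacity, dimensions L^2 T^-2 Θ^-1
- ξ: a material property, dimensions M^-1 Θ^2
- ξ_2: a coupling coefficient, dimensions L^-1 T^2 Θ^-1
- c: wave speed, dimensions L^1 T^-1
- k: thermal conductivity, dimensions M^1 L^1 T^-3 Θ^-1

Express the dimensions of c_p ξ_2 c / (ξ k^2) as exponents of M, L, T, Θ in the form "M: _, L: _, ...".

M: -1, L: 0, T: 5, Θ: -2

Collect each base-dimension exponent across the product:
  M: (0) − (-1) + (0) + (0) − 2·(1) = -1
  L: (2) − (0) + (-1) + (1) − 2·(1) = 0
  T: (-2) − (0) + (2) + (-1) − 2·(-3) = 5
  Θ: (-1) − (2) + (-1) + (0) − 2·(-1) = -2
So the dimensions are [M⁻¹ T⁵ Θ⁻²].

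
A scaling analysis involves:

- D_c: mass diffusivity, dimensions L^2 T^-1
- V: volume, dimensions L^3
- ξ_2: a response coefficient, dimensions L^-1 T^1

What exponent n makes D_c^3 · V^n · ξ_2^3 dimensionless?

Balance the L exponent: (3)·n from V, plus 3·(2) + 3·(-1) = 3 from the rest, must sum to zero.
3n + 3 = 0, so n = -1.

-1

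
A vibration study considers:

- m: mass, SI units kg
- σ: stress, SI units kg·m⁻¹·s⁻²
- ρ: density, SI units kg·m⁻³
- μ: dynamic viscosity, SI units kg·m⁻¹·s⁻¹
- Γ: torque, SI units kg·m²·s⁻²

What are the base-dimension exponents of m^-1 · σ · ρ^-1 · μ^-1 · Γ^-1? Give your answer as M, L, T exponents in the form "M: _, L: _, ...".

M: -3, L: 1, T: 1

Collect each base-dimension exponent across the product:
  M: −(1) + (1) − (1) − (1) − (1) = -3
  L: −(0) + (-1) − (-3) − (-1) − (2) = 1
  T: −(0) + (-2) − (0) − (-1) − (-2) = 1
So the dimensions are [M⁻³ L T].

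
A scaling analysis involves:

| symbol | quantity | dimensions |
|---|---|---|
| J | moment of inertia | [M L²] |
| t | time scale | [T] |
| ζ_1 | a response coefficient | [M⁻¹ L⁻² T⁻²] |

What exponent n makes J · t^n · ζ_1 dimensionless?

2

Balance the T exponent: (1)·n from t, plus (0) + (-2) = -2 from the rest, must sum to zero.
n − 2 = 0, so n = 2.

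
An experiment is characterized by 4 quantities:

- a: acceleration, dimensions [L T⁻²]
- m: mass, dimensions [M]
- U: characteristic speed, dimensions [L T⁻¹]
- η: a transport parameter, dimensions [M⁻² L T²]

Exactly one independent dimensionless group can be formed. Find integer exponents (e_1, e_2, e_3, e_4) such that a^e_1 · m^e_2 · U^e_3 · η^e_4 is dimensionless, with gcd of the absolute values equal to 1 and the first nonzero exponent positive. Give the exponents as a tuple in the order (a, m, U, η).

(3, 2, -4, 1)

M: e_1·(0) + e_2·(1) + e_3·(0) + e_4·(-2) = 0
L: e_1·(1) + e_2·(0) + e_3·(1) + e_4·(1) = 0
T: e_1·(-2) + e_2·(0) + e_3·(-1) + e_4·(2) = 0
Solving this homogeneous linear system for the smallest-integer solution (first nonzero entry positive) gives (3, 2, -4, 1).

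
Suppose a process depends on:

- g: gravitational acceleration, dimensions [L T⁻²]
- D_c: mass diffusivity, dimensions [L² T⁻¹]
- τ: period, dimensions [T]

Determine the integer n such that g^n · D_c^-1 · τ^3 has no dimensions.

2

Balance the L exponent: (1)·n from g, plus −(2) + 3·(0) = -2 from the rest, must sum to zero.
n − 2 = 0, so n = 2.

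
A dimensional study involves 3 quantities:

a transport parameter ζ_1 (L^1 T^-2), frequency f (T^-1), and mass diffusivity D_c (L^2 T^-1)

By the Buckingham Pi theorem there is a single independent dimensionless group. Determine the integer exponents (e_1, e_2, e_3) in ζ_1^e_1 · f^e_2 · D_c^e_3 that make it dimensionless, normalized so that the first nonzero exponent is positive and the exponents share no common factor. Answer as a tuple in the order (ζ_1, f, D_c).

L: e_1·(1) + e_2·(0) + e_3·(2) = 0
T: e_1·(-2) + e_2·(-1) + e_3·(-1) = 0
Solving this homogeneous linear system for the smallest-integer solution (first nonzero entry positive) gives (2, -3, -1).

(2, -3, -1)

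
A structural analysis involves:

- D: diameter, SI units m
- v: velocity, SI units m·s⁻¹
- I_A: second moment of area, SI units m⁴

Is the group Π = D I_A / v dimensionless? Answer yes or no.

no

Sum the exponent of each base dimension across the product:
  L: [D]_L − [v]_L + [I_A]_L = (1) − (1) + (4) = 4
  T: [D]_T − [v]_T + [I_A]_T = (0) − (-1) + (0) = 1
Net dimensions [L⁴ T] ≠ [1] — not dimensionless.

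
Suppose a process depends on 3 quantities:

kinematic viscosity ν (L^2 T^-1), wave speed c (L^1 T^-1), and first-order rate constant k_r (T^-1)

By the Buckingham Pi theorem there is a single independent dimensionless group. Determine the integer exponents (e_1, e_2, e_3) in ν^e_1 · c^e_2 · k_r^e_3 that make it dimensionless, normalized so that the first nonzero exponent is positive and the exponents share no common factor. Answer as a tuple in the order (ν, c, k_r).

L: e_1·(2) + e_2·(1) + e_3·(0) = 0
T: e_1·(-1) + e_2·(-1) + e_3·(-1) = 0
Solving this homogeneous linear system for the smallest-integer solution (first nonzero entry positive) gives (1, -2, 1).

(1, -2, 1)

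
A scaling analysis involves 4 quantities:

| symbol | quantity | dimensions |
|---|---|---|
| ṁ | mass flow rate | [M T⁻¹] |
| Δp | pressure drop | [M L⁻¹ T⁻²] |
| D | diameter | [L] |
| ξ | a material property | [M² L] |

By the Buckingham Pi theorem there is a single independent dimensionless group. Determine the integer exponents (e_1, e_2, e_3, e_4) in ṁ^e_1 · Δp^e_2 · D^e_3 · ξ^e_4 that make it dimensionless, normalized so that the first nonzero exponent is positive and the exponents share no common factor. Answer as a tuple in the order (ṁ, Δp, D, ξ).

M: e_1·(1) + e_2·(1) + e_3·(0) + e_4·(2) = 0
L: e_1·(0) + e_2·(-1) + e_3·(1) + e_4·(1) = 0
T: e_1·(-1) + e_2·(-2) + e_3·(0) + e_4·(0) = 0
Solving this homogeneous linear system for the smallest-integer solution (first nonzero entry positive) gives (4, -2, -1, -1).

(4, -2, -1, -1)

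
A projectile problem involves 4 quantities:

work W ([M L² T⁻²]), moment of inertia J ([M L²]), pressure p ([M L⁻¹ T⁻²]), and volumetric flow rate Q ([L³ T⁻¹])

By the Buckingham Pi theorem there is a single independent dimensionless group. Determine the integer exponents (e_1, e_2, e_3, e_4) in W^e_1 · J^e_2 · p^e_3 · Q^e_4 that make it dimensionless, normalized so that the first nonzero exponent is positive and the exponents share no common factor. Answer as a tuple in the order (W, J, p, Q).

M: e_1·(1) + e_2·(1) + e_3·(1) + e_4·(0) = 0
L: e_1·(2) + e_2·(2) + e_3·(-1) + e_4·(3) = 0
T: e_1·(-2) + e_2·(0) + e_3·(-2) + e_4·(-1) = 0
Solving this homogeneous linear system for the smallest-integer solution (first nonzero entry positive) gives (3, -1, -2, -2).

(3, -1, -2, -2)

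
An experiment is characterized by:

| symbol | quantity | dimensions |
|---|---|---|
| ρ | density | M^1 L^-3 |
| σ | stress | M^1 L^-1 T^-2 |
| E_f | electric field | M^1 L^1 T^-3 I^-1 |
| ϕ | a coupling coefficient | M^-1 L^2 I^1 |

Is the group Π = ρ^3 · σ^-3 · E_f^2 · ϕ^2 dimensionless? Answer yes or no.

yes

Sum the exponent of each base dimension across the product:
  M: 3·[ρ]_M − 3·[σ]_M + 2·[E_f]_M + 2·[ϕ]_M = 3·(1) − 3·(1) + 2·(1) + 2·(-1) = 0
  L: 3·[ρ]_L − 3·[σ]_L + 2·[E_f]_L + 2·[ϕ]_L = 3·(-3) − 3·(-1) + 2·(1) + 2·(2) = 0
  T: 3·[ρ]_T − 3·[σ]_T + 2·[E_f]_T + 2·[ϕ]_T = 3·(0) − 3·(-2) + 2·(-3) + 2·(0) = 0
  I: 3·[ρ]_I − 3·[σ]_I + 2·[E_f]_I + 2·[ϕ]_I = 3·(0) − 3·(0) + 2·(-1) + 2·(1) = 0
All base exponents vanish — dimensionless.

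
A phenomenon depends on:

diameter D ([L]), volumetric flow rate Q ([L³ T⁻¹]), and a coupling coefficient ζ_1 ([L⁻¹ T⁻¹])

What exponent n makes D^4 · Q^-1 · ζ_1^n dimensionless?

Balance the L exponent: (-1)·n from ζ_1, plus 4·(1) − (3) = 1 from the rest, must sum to zero.
−n + 1 = 0, so n = 1.

1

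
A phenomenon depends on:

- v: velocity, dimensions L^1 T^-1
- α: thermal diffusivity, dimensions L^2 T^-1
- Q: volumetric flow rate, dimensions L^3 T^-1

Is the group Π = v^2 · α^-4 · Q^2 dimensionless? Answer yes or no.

yes

Sum the exponent of each base dimension across the product:
  M: 2·[v]_M − 4·[α]_M + 2·[Q]_M = 2·(0) − 4·(0) + 2·(0) = 0
  L: 2·[v]_L − 4·[α]_L + 2·[Q]_L = 2·(1) − 4·(2) + 2·(3) = 0
  T: 2·[v]_T − 4·[α]_T + 2·[Q]_T = 2·(-1) − 4·(-1) + 2·(-1) = 0
  Θ: 2·[v]_Θ − 4·[α]_Θ + 2·[Q]_Θ = 2·(0) − 4·(0) + 2·(0) = 0
All base exponents vanish — dimensionless.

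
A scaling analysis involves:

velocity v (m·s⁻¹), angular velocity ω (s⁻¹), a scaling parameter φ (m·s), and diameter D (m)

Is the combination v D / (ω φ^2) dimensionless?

Sum the exponent of each base dimension across the product:
  L: [v]_L − [ω]_L − 2·[φ]_L + [D]_L = (1) − (0) − 2·(1) + (1) = 0
  T: [v]_T − [ω]_T − 2·[φ]_T + [D]_T = (-1) − (-1) − 2·(1) + (0) = -2
Net dimensions [T⁻²] ≠ [1] — not dimensionless.

no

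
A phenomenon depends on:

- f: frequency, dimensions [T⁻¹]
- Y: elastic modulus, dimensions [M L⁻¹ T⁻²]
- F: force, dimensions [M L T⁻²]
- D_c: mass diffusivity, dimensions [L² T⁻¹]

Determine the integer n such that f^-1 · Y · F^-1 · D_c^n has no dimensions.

Balance the L exponent: (2)·n from D_c, plus −(0) + (-1) − (1) = -2 from the rest, must sum to zero.
2n − 2 = 0, so n = 1.

1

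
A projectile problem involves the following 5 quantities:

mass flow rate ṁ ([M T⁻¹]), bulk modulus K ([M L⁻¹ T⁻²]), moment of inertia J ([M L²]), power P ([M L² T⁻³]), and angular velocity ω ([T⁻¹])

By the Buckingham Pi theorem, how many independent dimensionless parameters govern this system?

There are 5 variables and 3 base dimensions (M, L, T).
The dimension matrix has rank 3.
Independent dimensionless groups: 5 − 3 = 2.

2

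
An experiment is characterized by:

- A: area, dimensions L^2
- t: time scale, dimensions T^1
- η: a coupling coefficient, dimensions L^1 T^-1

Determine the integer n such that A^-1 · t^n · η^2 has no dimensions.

2

Balance the T exponent: (1)·n from t, plus −(0) + 2·(-1) = -2 from the rest, must sum to zero.
n − 2 = 0, so n = 2.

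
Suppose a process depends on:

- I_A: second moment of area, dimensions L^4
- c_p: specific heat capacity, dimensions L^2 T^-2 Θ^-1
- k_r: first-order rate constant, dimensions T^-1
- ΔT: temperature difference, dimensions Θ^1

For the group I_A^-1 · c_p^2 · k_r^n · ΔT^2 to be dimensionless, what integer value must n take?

Balance the T exponent: (-1)·n from k_r, plus −(0) + 2·(-2) + 2·(0) = -4 from the rest, must sum to zero.
−n − 4 = 0, so n = -4.

-4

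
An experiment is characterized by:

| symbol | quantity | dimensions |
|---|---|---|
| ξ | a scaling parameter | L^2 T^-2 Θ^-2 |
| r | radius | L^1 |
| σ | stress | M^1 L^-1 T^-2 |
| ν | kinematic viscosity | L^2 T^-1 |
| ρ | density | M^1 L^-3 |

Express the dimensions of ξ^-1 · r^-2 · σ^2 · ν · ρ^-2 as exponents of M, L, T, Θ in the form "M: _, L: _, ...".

Collect each base-dimension exponent across the product:
  M: −(0) − 2·(0) + 2·(1) + (0) − 2·(1) = 0
  L: −(2) − 2·(1) + 2·(-1) + (2) − 2·(-3) = 2
  T: −(-2) − 2·(0) + 2·(-2) + (-1) − 2·(0) = -3
  Θ: −(-2) − 2·(0) + 2·(0) + (0) − 2·(0) = 2
So the dimensions are [L² T⁻³ Θ²].

M: 0, L: 2, T: -3, Θ: 2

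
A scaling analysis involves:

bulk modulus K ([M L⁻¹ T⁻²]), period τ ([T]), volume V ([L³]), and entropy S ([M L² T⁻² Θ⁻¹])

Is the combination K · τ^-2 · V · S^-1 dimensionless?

no

Sum the exponent of each base dimension across the product:
  M: [K]_M − 2·[τ]_M + [V]_M − [S]_M = (1) − 2·(0) + (0) − (1) = 0
  L: [K]_L − 2·[τ]_L + [V]_L − [S]_L = (-1) − 2·(0) + (3) − (2) = 0
  T: [K]_T − 2·[τ]_T + [V]_T − [S]_T = (-2) − 2·(1) + (0) − (-2) = -2
  Θ: [K]_Θ − 2·[τ]_Θ + [V]_Θ − [S]_Θ = (0) − 2·(0) + (0) − (-1) = 1
Net dimensions [T⁻² Θ] ≠ [1] — not dimensionless.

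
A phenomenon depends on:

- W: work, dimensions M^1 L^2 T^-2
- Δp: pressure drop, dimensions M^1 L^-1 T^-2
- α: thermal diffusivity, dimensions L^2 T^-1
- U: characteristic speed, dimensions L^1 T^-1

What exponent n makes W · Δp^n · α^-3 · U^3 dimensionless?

Balance the M exponent: (1)·n from Δp, plus (1) − 3·(0) + 3·(0) = 1 from the rest, must sum to zero.
n + 1 = 0, so n = -1.

-1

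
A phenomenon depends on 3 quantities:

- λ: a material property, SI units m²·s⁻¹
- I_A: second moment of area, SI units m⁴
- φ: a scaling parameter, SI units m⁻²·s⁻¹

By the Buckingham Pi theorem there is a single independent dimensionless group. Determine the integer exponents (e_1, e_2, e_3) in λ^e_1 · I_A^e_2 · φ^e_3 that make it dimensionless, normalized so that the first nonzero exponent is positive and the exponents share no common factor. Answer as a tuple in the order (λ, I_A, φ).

L: e_1·(2) + e_2·(4) + e_3·(-2) = 0
T: e_1·(-1) + e_2·(0) + e_3·(-1) = 0
Solving this homogeneous linear system for the smallest-integer solution (first nonzero entry positive) gives (1, -1, -1).

(1, -1, -1)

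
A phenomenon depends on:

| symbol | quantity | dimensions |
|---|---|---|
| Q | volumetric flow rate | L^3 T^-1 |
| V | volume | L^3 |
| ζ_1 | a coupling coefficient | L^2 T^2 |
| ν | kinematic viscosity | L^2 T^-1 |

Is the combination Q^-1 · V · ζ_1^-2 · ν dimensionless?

no

Sum the exponent of each base dimension across the product:
  L: −[Q]_L + [V]_L − 2·[ζ_1]_L + [ν]_L = −(3) + (3) − 2·(2) + (2) = -2
  T: −[Q]_T + [V]_T − 2·[ζ_1]_T + [ν]_T = −(-1) + (0) − 2·(2) + (-1) = -4
Net dimensions [L⁻² T⁻⁴] ≠ [1] — not dimensionless.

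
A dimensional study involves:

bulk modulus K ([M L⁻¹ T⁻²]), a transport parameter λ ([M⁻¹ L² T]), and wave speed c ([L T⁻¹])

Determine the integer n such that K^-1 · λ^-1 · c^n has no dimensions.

Balance the L exponent: (1)·n from c, plus −(-1) − (2) = -1 from the rest, must sum to zero.
n − 1 = 0, so n = 1.

1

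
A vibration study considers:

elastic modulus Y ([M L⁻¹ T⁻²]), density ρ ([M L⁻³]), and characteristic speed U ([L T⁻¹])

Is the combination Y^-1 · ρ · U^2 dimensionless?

Sum the exponent of each base dimension across the product:
  M: −[Y]_M + [ρ]_M + 2·[U]_M = −(1) + (1) + 2·(0) = 0
  L: −[Y]_L + [ρ]_L + 2·[U]_L = −(-1) + (-3) + 2·(1) = 0
  T: −[Y]_T + [ρ]_T + 2·[U]_T = −(-2) + (0) + 2·(-1) = 0
  I: −[Y]_I + [ρ]_I + 2·[U]_I = −(0) + (0) + 2·(0) = 0
All base exponents vanish — dimensionless.

yes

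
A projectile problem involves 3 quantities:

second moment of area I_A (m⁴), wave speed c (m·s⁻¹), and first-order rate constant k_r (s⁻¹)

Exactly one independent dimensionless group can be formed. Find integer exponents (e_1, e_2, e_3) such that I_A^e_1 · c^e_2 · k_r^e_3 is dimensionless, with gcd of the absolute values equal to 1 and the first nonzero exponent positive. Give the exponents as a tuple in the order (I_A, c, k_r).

L: e_1·(4) + e_2·(1) + e_3·(0) = 0
T: e_1·(0) + e_2·(-1) + e_3·(-1) = 0
Solving this homogeneous linear system for the smallest-integer solution (first nonzero entry positive) gives (1, -4, 4).

(1, -4, 4)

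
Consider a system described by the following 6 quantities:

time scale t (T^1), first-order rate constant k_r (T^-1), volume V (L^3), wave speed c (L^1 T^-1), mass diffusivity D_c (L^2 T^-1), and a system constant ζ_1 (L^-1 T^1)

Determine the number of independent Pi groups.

4

There are 6 variables and 2 base dimensions (L, T).
The dimension matrix has rank 2.
Independent dimensionless groups: 6 − 2 = 4.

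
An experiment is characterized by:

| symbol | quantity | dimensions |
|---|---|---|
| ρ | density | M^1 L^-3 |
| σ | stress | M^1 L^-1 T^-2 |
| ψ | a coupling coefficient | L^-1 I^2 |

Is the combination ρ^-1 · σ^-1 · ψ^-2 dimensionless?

no

Sum the exponent of each base dimension across the product:
  M: −[ρ]_M − [σ]_M − 2·[ψ]_M = −(1) − (1) − 2·(0) = -2
  L: −[ρ]_L − [σ]_L − 2·[ψ]_L = −(-3) − (-1) − 2·(-1) = 6
  T: −[ρ]_T − [σ]_T − 2·[ψ]_T = −(0) − (-2) − 2·(0) = 2
  I: −[ρ]_I − [σ]_I − 2·[ψ]_I = −(0) − (0) − 2·(2) = -4
Net dimensions [M⁻² L⁶ T² I⁻⁴] ≠ [1] — not dimensionless.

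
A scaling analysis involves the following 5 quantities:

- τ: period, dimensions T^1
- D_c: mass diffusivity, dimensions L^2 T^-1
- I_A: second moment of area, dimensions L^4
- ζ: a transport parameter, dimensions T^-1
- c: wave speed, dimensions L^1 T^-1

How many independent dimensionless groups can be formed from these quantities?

There are 5 variables and 2 base dimensions (L, T).
The dimension matrix has rank 2.
Independent dimensionless groups: 5 − 2 = 3.

3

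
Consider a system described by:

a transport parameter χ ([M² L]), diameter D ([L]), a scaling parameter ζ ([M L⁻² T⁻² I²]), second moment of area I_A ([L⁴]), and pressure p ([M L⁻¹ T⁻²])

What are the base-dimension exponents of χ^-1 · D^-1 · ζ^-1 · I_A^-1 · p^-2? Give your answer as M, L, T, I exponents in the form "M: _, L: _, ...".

M: -5, L: -2, T: 6, I: -2

Collect each base-dimension exponent across the product:
  M: −(2) − (0) − (1) − (0) − 2·(1) = -5
  L: −(1) − (1) − (-2) − (4) − 2·(-1) = -2
  T: −(0) − (0) − (-2) − (0) − 2·(-2) = 6
  I: −(0) − (0) − (2) − (0) − 2·(0) = -2
So the dimensions are [M⁻⁵ L⁻² T⁶ I⁻²].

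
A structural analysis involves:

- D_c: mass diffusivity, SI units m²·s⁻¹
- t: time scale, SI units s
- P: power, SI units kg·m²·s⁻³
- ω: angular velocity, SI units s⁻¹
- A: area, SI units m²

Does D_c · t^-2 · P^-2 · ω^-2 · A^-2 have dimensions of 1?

Sum the exponent of each base dimension across the product:
  M: [D_c]_M − 2·[t]_M − 2·[P]_M − 2·[ω]_M − 2·[A]_M = (0) − 2·(0) − 2·(1) − 2·(0) − 2·(0) = -2
  L: [D_c]_L − 2·[t]_L − 2·[P]_L − 2·[ω]_L − 2·[A]_L = (2) − 2·(0) − 2·(2) − 2·(0) − 2·(2) = -6
  T: [D_c]_T − 2·[t]_T − 2·[P]_T − 2·[ω]_T − 2·[A]_T = (-1) − 2·(1) − 2·(-3) − 2·(-1) − 2·(0) = 5
Net dimensions [M⁻² L⁻⁶ T⁵] ≠ [1] — not dimensionless.

no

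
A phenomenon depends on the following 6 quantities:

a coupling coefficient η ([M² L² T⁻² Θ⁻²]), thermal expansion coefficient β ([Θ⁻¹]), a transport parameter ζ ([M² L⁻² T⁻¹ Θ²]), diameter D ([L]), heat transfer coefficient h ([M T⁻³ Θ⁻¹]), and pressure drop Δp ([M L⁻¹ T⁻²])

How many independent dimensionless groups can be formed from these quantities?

There are 6 variables and 4 base dimensions (M, L, T, Θ).
The dimension matrix has rank 4.
Independent dimensionless groups: 6 − 4 = 2.

2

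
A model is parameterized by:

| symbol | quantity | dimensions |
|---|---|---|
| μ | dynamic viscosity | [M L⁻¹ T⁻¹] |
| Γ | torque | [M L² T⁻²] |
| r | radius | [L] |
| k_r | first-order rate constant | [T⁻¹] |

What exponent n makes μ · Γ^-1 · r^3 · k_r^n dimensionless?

1

Balance the T exponent: (-1)·n from k_r, plus (-1) − (-2) + 3·(0) = 1 from the rest, must sum to zero.
−n + 1 = 0, so n = 1.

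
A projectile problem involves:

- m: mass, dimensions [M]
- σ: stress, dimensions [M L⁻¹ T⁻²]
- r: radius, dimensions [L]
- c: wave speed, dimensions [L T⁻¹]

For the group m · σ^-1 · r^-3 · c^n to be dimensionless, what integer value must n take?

2

Balance the L exponent: (1)·n from c, plus (0) − (-1) − 3·(1) = -2 from the rest, must sum to zero.
n − 2 = 0, so n = 2.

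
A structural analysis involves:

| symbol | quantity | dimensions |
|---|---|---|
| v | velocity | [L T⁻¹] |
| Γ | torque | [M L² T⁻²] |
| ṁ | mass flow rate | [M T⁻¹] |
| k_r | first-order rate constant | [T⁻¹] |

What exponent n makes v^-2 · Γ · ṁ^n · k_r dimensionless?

-1

Balance the M exponent: (1)·n from ṁ, plus −2·(0) + (1) + (0) = 1 from the rest, must sum to zero.
n + 1 = 0, so n = -1.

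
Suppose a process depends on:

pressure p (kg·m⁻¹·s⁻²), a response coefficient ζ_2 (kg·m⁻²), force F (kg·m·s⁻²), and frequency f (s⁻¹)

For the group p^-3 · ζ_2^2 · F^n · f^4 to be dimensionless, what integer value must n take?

1

Balance the M exponent: (1)·n from F, plus −3·(1) + 2·(1) + 4·(0) = -1 from the rest, must sum to zero.
n − 1 = 0, so n = 1.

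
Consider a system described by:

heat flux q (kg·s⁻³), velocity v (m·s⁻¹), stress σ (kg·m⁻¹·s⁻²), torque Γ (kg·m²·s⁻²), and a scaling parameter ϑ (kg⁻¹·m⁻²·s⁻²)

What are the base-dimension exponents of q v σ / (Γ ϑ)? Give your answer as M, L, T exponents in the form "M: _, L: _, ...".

M: 2, L: 0, T: -2

Collect each base-dimension exponent across the product:
  M: (1) + (0) + (1) − (1) − (-1) = 2
  L: (0) + (1) + (-1) − (2) − (-2) = 0
  T: (-3) + (-1) + (-2) − (-2) − (-2) = -2
So the dimensions are [M² T⁻²].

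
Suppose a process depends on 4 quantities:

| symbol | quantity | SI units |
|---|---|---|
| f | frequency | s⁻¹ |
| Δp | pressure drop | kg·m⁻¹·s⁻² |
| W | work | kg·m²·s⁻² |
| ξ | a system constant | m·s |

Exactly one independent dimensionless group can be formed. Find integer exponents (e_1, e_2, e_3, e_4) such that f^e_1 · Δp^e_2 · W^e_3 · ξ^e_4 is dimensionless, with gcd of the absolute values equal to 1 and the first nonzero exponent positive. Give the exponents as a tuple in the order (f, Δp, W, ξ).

(3, 1, -1, 3)

M: e_1·(0) + e_2·(1) + e_3·(1) + e_4·(0) = 0
L: e_1·(0) + e_2·(-1) + e_3·(2) + e_4·(1) = 0
T: e_1·(-1) + e_2·(-2) + e_3·(-2) + e_4·(1) = 0
Solving this homogeneous linear system for the smallest-integer solution (first nonzero entry positive) gives (3, 1, -1, 3).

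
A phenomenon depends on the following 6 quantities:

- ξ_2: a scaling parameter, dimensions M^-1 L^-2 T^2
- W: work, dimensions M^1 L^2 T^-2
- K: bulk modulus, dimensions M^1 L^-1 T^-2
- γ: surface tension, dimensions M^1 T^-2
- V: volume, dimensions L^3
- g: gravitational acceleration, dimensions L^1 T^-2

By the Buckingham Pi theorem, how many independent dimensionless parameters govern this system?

There are 6 variables and 3 base dimensions (M, L, T).
The dimension matrix has rank 3.
Independent dimensionless groups: 6 − 3 = 3.

3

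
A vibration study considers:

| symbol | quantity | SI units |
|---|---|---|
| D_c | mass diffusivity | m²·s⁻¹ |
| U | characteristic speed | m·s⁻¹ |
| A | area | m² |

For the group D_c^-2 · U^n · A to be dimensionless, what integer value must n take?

2

Balance the L exponent: (1)·n from U, plus −2·(2) + (2) = -2 from the rest, must sum to zero.
n − 2 = 0, so n = 2.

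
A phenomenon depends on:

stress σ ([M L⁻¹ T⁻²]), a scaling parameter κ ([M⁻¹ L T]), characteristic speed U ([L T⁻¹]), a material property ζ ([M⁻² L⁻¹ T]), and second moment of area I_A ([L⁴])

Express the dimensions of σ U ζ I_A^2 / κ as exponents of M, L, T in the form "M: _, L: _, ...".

Collect each base-dimension exponent across the product:
  M: (1) − (-1) + (0) + (-2) + 2·(0) = 0
  L: (-1) − (1) + (1) + (-1) + 2·(4) = 6
  T: (-2) − (1) + (-1) + (1) + 2·(0) = -3
So the dimensions are [L⁶ T⁻³].

M: 0, L: 6, T: -3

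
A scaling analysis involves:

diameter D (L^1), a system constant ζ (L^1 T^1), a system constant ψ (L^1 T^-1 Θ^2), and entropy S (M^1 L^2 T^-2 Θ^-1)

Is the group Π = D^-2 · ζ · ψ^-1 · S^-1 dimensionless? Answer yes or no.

Sum the exponent of each base dimension across the product:
  M: −2·[D]_M + [ζ]_M − [ψ]_M − [S]_M = −2·(0) + (0) − (0) − (1) = -1
  L: −2·[D]_L + [ζ]_L − [ψ]_L − [S]_L = −2·(1) + (1) − (1) − (2) = -4
  T: −2·[D]_T + [ζ]_T − [ψ]_T − [S]_T = −2·(0) + (1) − (-1) − (-2) = 4
  Θ: −2·[D]_Θ + [ζ]_Θ − [ψ]_Θ − [S]_Θ = −2·(0) + (0) − (2) − (-1) = -1
Net dimensions [M⁻¹ L⁻⁴ T⁴ Θ⁻¹] ≠ [1] — not dimensionless.

no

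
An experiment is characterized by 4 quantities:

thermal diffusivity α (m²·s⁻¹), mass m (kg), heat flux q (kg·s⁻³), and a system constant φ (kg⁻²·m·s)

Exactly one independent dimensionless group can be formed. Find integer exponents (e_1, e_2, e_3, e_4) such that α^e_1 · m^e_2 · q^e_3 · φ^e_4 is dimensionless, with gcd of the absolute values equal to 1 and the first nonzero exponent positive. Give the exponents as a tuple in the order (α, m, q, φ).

M: e_1·(0) + e_2·(1) + e_3·(1) + e_4·(-2) = 0
L: e_1·(2) + e_2·(0) + e_3·(0) + e_4·(1) = 0
T: e_1·(-1) + e_2·(0) + e_3·(-3) + e_4·(1) = 0
Solving this homogeneous linear system for the smallest-integer solution (first nonzero entry positive) gives (1, -3, -1, -2).

(1, -3, -1, -2)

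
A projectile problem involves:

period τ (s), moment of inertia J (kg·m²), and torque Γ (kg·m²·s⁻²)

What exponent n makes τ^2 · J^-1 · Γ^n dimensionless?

Balance the M exponent: (1)·n from Γ, plus 2·(0) − (1) = -1 from the rest, must sum to zero.
n − 1 = 0, so n = 1.

1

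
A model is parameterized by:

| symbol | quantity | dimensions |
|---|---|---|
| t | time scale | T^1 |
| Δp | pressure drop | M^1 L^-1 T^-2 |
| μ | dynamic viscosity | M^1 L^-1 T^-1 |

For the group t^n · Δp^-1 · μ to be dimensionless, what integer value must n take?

Balance the T exponent: (1)·n from t, plus −(-2) + (-1) = 1 from the rest, must sum to zero.
n + 1 = 0, so n = -1.

-1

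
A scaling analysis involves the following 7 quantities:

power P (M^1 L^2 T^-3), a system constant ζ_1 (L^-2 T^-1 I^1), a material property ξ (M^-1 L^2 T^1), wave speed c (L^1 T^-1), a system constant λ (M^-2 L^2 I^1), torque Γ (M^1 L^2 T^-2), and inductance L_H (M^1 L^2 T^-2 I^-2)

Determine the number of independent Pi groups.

3

There are 7 variables and 4 base dimensions (M, L, T, I).
The dimension matrix has rank 4.
Independent dimensionless groups: 7 − 4 = 3.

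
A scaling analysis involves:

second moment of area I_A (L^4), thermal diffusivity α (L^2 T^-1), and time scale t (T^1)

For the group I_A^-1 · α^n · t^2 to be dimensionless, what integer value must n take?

2

Balance the L exponent: (2)·n from α, plus −(4) + 2·(0) = -4 from the rest, must sum to zero.
2n − 4 = 0, so n = 2.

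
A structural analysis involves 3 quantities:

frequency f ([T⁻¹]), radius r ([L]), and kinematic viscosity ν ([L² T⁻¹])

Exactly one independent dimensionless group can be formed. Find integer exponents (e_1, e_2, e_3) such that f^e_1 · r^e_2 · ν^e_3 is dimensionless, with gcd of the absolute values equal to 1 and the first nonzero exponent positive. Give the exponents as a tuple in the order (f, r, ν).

(1, 2, -1)

L: e_1·(0) + e_2·(1) + e_3·(2) = 0
T: e_1·(-1) + e_2·(0) + e_3·(-1) = 0
Solving this homogeneous linear system for the smallest-integer solution (first nonzero entry positive) gives (1, 2, -1).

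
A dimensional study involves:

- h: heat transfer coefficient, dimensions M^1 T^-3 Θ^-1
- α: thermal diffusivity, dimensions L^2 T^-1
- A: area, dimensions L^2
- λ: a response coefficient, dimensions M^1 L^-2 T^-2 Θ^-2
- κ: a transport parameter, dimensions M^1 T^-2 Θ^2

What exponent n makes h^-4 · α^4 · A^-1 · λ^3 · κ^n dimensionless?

1

Balance the M exponent: (1)·n from κ, plus −4·(1) + 4·(0) − (0) + 3·(1) = -1 from the rest, must sum to zero.
n − 1 = 0, so n = 1.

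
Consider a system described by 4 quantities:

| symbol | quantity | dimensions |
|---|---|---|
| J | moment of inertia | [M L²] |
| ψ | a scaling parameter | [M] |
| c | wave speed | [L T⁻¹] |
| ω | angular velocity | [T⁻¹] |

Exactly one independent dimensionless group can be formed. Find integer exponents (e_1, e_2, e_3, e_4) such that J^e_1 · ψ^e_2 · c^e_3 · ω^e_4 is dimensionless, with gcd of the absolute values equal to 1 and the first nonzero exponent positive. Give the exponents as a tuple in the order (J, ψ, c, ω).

M: e_1·(1) + e_2·(1) + e_3·(0) + e_4·(0) = 0
L: e_1·(2) + e_2·(0) + e_3·(1) + e_4·(0) = 0
T: e_1·(0) + e_2·(0) + e_3·(-1) + e_4·(-1) = 0
Solving this homogeneous linear system for the smallest-integer solution (first nonzero entry positive) gives (1, -1, -2, 2).

(1, -1, -2, 2)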